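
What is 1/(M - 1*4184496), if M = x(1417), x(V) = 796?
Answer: -1/4183700 ≈ -2.3902e-7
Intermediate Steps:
M = 796
1/(M - 1*4184496) = 1/(796 - 1*4184496) = 1/(796 - 4184496) = 1/(-4183700) = -1/4183700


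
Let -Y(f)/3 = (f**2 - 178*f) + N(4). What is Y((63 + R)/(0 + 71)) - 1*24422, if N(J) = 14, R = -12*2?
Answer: -121848941/5041 ≈ -24172.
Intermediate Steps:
R = -24
Y(f) = -42 - 3*f**2 + 534*f (Y(f) = -3*((f**2 - 178*f) + 14) = -3*(14 + f**2 - 178*f) = -42 - 3*f**2 + 534*f)
Y((63 + R)/(0 + 71)) - 1*24422 = (-42 - 3*(63 - 24)**2/(0 + 71)**2 + 534*((63 - 24)/(0 + 71))) - 1*24422 = (-42 - 3*(39/71)**2 + 534*(39/71)) - 24422 = (-42 - 3*1521/5041 + 20826/71) - 24422 = (-42 - 4563/5041 + 20826/71) - 24422 = 1262361/5041 - 24422 = -121848941/5041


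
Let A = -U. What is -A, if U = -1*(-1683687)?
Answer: 1683687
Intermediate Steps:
U = 1683687
A = -1683687 (A = -1*1683687 = -1683687)
-A = -1*(-1683687) = 1683687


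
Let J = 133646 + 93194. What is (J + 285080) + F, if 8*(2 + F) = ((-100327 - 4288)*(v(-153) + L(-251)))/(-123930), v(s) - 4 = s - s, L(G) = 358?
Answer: 50757385255/99144 ≈ 5.1196e+5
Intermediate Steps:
v(s) = 4 (v(s) = 4 + (s - s) = 4 + 0 = 4)
J = 226840
F = 3588775/99144 (F = -2 + (((-100327 - 4288)*(4 + 358))/(-123930))/8 = -2 + (-104615*362*(-1/123930))/8 = -2 + (-37870630*(-1/123930))/8 = -2 + (⅛)*(3787063/12393) = -2 + 3787063/99144 = 3588775/99144 ≈ 36.198)
(J + 285080) + F = (226840 + 285080) + 3588775/99144 = 511920 + 3588775/99144 = 50757385255/99144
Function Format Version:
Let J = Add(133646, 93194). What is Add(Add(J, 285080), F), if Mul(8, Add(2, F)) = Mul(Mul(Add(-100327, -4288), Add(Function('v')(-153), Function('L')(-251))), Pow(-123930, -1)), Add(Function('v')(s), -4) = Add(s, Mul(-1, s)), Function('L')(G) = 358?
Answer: Rational(50757385255, 99144) ≈ 5.1196e+5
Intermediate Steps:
Function('v')(s) = 4 (Function('v')(s) = Add(4, Add(s, Mul(-1, s))) = Add(4, 0) = 4)
J = 226840
F = Rational(3588775, 99144) (F = Add(-2, Mul(Rational(1, 8), Mul(Mul(Add(-100327, -4288), Add(4, 358)), Pow(-123930, -1)))) = Add(-2, Mul(Rational(1, 8), Mul(Mul(-104615, 362), Rational(-1, 123930)))) = Add(-2, Mul(Rational(1, 8), Mul(-37870630, Rational(-1, 123930)))) = Add(-2, Mul(Rational(1, 8), Rational(3787063, 12393))) = Add(-2, Rational(3787063, 99144)) = Rational(3588775, 99144) ≈ 36.198)
Add(Add(J, 285080), F) = Add(Add(226840, 285080), Rational(3588775, 99144)) = Add(511920, Rational(3588775, 99144)) = Rational(50757385255, 99144)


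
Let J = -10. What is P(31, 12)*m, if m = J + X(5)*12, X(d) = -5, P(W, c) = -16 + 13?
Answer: 210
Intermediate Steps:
P(W, c) = -3
m = -70 (m = -10 - 5*12 = -10 - 60 = -70)
P(31, 12)*m = -3*(-70) = 210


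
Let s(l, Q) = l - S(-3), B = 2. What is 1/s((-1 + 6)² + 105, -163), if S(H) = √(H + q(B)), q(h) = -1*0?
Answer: 130/16903 + I*√3/16903 ≈ 0.0076909 + 0.00010247*I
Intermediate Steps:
q(h) = 0
S(H) = √H (S(H) = √(H + 0) = √H)
s(l, Q) = l - I*√3 (s(l, Q) = l - √(-3) = l - I*√3)
1/s((-1 + 6)² + 105, -163) = 1/(((-1 + 6)² + 105) - I*√3) = 1/((5² + 105) - I*√3) = 1/((25 + 105) - I*√3) = 1/(130 - I*√3)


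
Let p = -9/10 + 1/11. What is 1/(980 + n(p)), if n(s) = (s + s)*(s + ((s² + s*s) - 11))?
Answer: 166375/165874318 ≈ 0.0010030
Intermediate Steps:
p = -89/110 (p = -9*⅒ + 1*(1/11) = -9/10 + 1/11 = -89/110 ≈ -0.80909)
n(s) = 2*s*(-11 + s + 2*s²) (n(s) = (2*s)*(s + ((s² + s²) - 11)) = (2*s)*(s + (2*s² - 11)) = (2*s)*(s + (-11 + 2*s²)) = (2*s)*(-11 + s + 2*s²) = 2*s*(-11 + s + 2*s²))
1/(980 + n(p)) = 1/(980 + 2*(-89/110)*(-11 - 89/110 + 2*(-89/110)²)) = 1/(980 + 2*(-89/110)*(-11 - 89/110 + 2*(7921/12100))) = 1/(980 + 2*(-89/110)*(-11 - 89/110 + 7921/6050)) = 1/(980 + 2*(-89/110)*(-31762/3025)) = 1/(980 + 2826818/166375) = 1/(165874318/166375) = 166375/165874318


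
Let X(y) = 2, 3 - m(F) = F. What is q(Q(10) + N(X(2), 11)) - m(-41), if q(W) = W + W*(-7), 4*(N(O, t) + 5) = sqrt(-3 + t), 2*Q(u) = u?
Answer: -44 - 3*sqrt(2) ≈ -48.243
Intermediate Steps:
Q(u) = u/2
m(F) = 3 - F
N(O, t) = -5 + sqrt(-3 + t)/4
q(W) = -6*W (q(W) = W - 7*W = -6*W)
q(Q(10) + N(X(2), 11)) - m(-41) = -6*((1/2)*10 + (-5 + sqrt(-3 + 11)/4)) - (3 - 1*(-41)) = -6*(5 + (-5 + sqrt(8)/4)) - (3 + 41) = -6*(5 + (-5 + (2*sqrt(2))/4)) - 1*44 = -6*(5 + (-5 + sqrt(2)/2)) - 44 = -3*sqrt(2) - 44 = -44 - 3*sqrt(2)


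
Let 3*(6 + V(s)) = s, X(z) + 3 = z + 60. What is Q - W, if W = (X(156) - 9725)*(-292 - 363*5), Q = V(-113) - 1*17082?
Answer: -60176729/3 ≈ -2.0059e+7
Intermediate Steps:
X(z) = 57 + z (X(z) = -3 + (z + 60) = -3 + (60 + z) = 57 + z)
V(s) = -6 + s/3
Q = -51377/3 (Q = (-6 + (⅓)*(-113)) - 1*17082 = (-6 - 113/3) - 17082 = -131/3 - 17082 = -51377/3 ≈ -17126.)
W = 20041784 (W = ((57 + 156) - 9725)*(-292 - 363*5) = (213 - 9725)*(-292 - 1815) = -9512*(-2107) = 20041784)
Q - W = -51377/3 - 1*20041784 = -51377/3 - 20041784 = -60176729/3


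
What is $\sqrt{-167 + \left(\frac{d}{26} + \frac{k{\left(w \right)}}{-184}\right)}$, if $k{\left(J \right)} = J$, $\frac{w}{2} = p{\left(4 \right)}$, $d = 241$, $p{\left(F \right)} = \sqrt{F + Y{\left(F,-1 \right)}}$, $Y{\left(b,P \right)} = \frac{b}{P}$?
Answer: $\frac{i \sqrt{106626}}{26} \approx 12.559 i$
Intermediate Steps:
$p{\left(F \right)} = 0$ ($p{\left(F \right)} = \sqrt{F + \frac{F}{-1}} = \sqrt{F + F \left(-1\right)} = \sqrt{F - F} = \sqrt{0} = 0$)
$w = 0$ ($w = 2 \cdot 0 = 0$)
$\sqrt{-167 + \left(\frac{d}{26} + \frac{k{\left(w \right)}}{-184}\right)} = \sqrt{-167 + \left(\frac{241}{26} + \frac{0}{-184}\right)} = \sqrt{-167 + \left(241 \cdot \frac{1}{26} + 0 \left(- \frac{1}{184}\right)\right)} = \sqrt{-167 + \left(\frac{241}{26} + 0\right)} = \sqrt{-167 + \frac{241}{26}} = \sqrt{- \frac{4101}{26}} = \frac{i \sqrt{106626}}{26}$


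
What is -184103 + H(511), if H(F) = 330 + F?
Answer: -183262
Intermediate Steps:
-184103 + H(511) = -184103 + (330 + 511) = -184103 + 841 = -183262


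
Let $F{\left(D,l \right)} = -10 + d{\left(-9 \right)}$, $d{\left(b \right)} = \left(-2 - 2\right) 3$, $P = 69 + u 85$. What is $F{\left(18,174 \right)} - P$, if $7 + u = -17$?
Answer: $1949$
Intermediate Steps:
$u = -24$ ($u = -7 - 17 = -24$)
$P = -1971$ ($P = 69 - 2040 = -1971$)
$d{\left(b \right)} = -12$ ($d{\left(b \right)} = \left(-4\right) 3 = -12$)
$F{\left(D,l \right)} = -22$ ($F{\left(D,l \right)} = -10 - 12 = -22$)
$F{\left(18,174 \right)} - P = -22 - -1971 = -22 + 1971 = 1949$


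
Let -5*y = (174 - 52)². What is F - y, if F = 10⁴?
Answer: 64884/5 ≈ 12977.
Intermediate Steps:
y = -14884/5 (y = -(174 - 52)²/5 = -⅕*122² = -⅕*14884 = -14884/5 ≈ -2976.8)
F = 10000
F - y = 10000 - 1*(-14884/5) = 10000 + 14884/5 = 64884/5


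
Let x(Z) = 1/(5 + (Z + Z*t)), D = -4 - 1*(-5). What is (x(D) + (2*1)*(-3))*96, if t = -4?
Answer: -528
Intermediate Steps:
D = 1 (D = -4 + 5 = 1)
x(Z) = 1/(5 - 3*Z) (x(Z) = 1/(5 + (Z + Z*(-4))) = 1/(5 + (Z - 4*Z)) = 1/(5 - 3*Z))
(x(D) + (2*1)*(-3))*96 = (1/(5 - 3*1) + (2*1)*(-3))*96 = (1/(5 - 3) + 2*(-3))*96 = (1/2 - 6)*96 = (½ - 6)*96 = -11/2*96 = -528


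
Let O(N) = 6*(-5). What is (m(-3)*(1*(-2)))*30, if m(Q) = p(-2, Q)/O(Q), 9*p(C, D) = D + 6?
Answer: ⅔ ≈ 0.66667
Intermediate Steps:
p(C, D) = ⅔ + D/9 (p(C, D) = (D + 6)/9 = (6 + D)/9 = ⅔ + D/9)
O(N) = -30
m(Q) = -1/45 - Q/270 (m(Q) = (⅔ + Q/9)/(-30) = (⅔ + Q/9)*(-1/30) = -1/45 - Q/270)
(m(-3)*(1*(-2)))*30 = ((-1/45 - 1/270*(-3))*(1*(-2)))*30 = ((-1/45 + 1/90)*(-2))*30 = -1/90*(-2)*30 = (1/45)*30 = ⅔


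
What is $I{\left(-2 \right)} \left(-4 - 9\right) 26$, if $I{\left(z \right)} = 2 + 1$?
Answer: $-1014$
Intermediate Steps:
$I{\left(z \right)} = 3$
$I{\left(-2 \right)} \left(-4 - 9\right) 26 = 3 \left(-4 - 9\right) 26 = 3 \left(-13\right) 26 = \left(-39\right) 26 = -1014$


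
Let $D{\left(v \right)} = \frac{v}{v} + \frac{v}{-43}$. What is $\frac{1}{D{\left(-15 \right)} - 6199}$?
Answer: $- \frac{43}{266499} \approx -0.00016135$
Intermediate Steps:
$D{\left(v \right)} = 1 - \frac{v}{43}$ ($D{\left(v \right)} = 1 + v \left(- \frac{1}{43}\right) = 1 - \frac{v}{43}$)
$\frac{1}{D{\left(-15 \right)} - 6199} = \frac{1}{\left(1 - - \frac{15}{43}\right) - 6199} = \frac{1}{\left(1 + \frac{15}{43}\right) - 6199} = \frac{1}{\frac{58}{43} - 6199} = \frac{1}{- \frac{266499}{43}} = - \frac{43}{266499}$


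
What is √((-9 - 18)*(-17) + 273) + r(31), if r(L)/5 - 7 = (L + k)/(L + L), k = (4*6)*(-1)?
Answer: 2205/62 + 2*√183 ≈ 62.620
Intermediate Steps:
k = -24 (k = 24*(-1) = -24)
r(L) = 35 + 5*(-24 + L)/(2*L) (r(L) = 35 + 5*((L - 24)/(L + L)) = 35 + 5*((-24 + L)/((2*L))) = 35 + 5*((-24 + L)*(1/(2*L))) = 35 + 5*((-24 + L)/(2*L)) = 35 + 5*(-24 + L)/(2*L))
√((-9 - 18)*(-17) + 273) + r(31) = √((-9 - 18)*(-17) + 273) + (75/2 - 60/31) = √(-27*(-17) + 273) + (75/2 - 60*1/31) = √(459 + 273) + (75/2 - 60/31) = √732 + 2205/62 = 2*√183 + 2205/62 = 2205/62 + 2*√183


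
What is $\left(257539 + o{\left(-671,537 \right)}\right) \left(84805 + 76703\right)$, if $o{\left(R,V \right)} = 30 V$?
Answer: $44196502692$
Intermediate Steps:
$\left(257539 + o{\left(-671,537 \right)}\right) \left(84805 + 76703\right) = \left(257539 + 30 \cdot 537\right) \left(84805 + 76703\right) = \left(257539 + 16110\right) 161508 = 273649 \cdot 161508 = 44196502692$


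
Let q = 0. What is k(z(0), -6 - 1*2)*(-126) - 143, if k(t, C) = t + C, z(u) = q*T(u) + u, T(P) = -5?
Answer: 865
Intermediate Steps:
z(u) = u (z(u) = 0*(-5) + u = 0 + u = u)
k(t, C) = C + t
k(z(0), -6 - 1*2)*(-126) - 143 = ((-6 - 1*2) + 0)*(-126) - 143 = ((-6 - 2) + 0)*(-126) - 143 = (-8 + 0)*(-126) - 143 = -8*(-126) - 143 = 1008 - 143 = 865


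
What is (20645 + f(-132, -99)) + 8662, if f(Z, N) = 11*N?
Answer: 28218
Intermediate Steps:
(20645 + f(-132, -99)) + 8662 = (20645 + 11*(-99)) + 8662 = (20645 - 1089) + 8662 = 19556 + 8662 = 28218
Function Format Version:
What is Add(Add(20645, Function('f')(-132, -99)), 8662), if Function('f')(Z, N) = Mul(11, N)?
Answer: 28218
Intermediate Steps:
Add(Add(20645, Function('f')(-132, -99)), 8662) = Add(Add(20645, Mul(11, -99)), 8662) = Add(Add(20645, -1089), 8662) = Add(19556, 8662) = 28218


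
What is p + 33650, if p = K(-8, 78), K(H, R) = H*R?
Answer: 33026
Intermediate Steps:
p = -624 (p = -8*78 = -624)
p + 33650 = -624 + 33650 = 33026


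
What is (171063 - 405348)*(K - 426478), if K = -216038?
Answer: 150531861060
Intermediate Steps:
(171063 - 405348)*(K - 426478) = (171063 - 405348)*(-216038 - 426478) = -234285*(-642516) = 150531861060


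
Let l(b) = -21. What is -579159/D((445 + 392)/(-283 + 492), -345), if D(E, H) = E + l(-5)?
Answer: 40348077/1184 ≈ 34078.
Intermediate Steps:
D(E, H) = -21 + E (D(E, H) = E - 21 = -21 + E)
-579159/D((445 + 392)/(-283 + 492), -345) = -579159/(-21 + (445 + 392)/(-283 + 492)) = -579159/(-21 + 837/209) = -579159/(-3552/209) = -579159*(-209/3552) = 40348077/1184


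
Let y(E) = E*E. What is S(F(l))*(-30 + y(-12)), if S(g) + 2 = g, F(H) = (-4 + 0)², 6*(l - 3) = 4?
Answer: 1596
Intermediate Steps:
l = 11/3 (l = 3 + (⅙)*4 = 3 + ⅔ = 11/3 ≈ 3.6667)
y(E) = E²
F(H) = 16 (F(H) = (-4)² = 16)
S(g) = -2 + g
S(F(l))*(-30 + y(-12)) = (-2 + 16)*(-30 + (-12)²) = 14*(-30 + 144) = 14*114 = 1596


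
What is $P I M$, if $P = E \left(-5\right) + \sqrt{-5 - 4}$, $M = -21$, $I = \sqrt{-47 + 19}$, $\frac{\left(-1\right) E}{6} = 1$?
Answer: $\sqrt{7} \left(126 - 1260 i\right) \approx 333.36 - 3333.6 i$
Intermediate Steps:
$E = -6$ ($E = \left(-6\right) 1 = -6$)
$I = 2 i \sqrt{7}$ ($I = \sqrt{-28} = 2 i \sqrt{7} \approx 5.2915 i$)
$P = 30 + 3 i$ ($P = \left(-6\right) \left(-5\right) + \sqrt{-5 - 4} = 30 + \sqrt{-9} = 30 + 3 i \approx 30.0 + 3.0 i$)
$P I M = \left(30 + 3 i\right) 2 i \sqrt{7} \left(-21\right) = 2 i \sqrt{7} \left(30 + 3 i\right) \left(-21\right) = - 42 i \sqrt{7} \left(30 + 3 i\right)$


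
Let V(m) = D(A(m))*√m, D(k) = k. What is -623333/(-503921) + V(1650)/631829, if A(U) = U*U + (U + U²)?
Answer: 623333/503921 + 2475750*√66/57439 ≈ 351.40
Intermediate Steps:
A(U) = U + 2*U² (A(U) = U² + (U + U²) = U + 2*U²)
V(m) = m^(3/2)*(1 + 2*m) (V(m) = (m*(1 + 2*m))*√m = m^(3/2)*(1 + 2*m))
-623333/(-503921) + V(1650)/631829 = -623333/(-503921) + (1650^(3/2)*(1 + 2*1650))/631829 = -623333*(-1/503921) + ((8250*√66)*(1 + 3300))*(1/631829) = 623333/503921 + ((8250*√66)*3301)*(1/631829) = 623333/503921 + (27233250*√66)*(1/631829) = 623333/503921 + 2475750*√66/57439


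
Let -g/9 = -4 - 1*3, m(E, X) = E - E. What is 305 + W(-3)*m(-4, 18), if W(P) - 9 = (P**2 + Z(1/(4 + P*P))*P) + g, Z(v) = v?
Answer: 305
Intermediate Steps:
m(E, X) = 0
g = 63 (g = -9*(-4 - 1*3) = -9*(-4 - 3) = -9*(-7) = 63)
W(P) = 72 + P**2 + P/(4 + P**2) (W(P) = 9 + ((P**2 + P/(4 + P*P)) + 63) = 9 + ((P**2 + P/(4 + P**2)) + 63) = 9 + (63 + P**2 + P/(4 + P**2)) = 72 + P**2 + P/(4 + P**2))
305 + W(-3)*m(-4, 18) = 305 + ((-3 + (4 + (-3)**2)*(72 + (-3)**2))/(4 + (-3)**2))*0 = 305 + ((-3 + (4 + 9)*(72 + 9))/(4 + 9))*0 = 305 + ((-3 + 13*81)/13)*0 = 305 + ((-3 + 1053)/13)*0 = 305 + ((1/13)*1050)*0 = 305 + (1050/13)*0 = 305 + 0 = 305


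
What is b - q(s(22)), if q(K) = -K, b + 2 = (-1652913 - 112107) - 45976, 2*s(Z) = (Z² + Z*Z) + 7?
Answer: -3621021/2 ≈ -1.8105e+6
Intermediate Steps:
s(Z) = 7/2 + Z² (s(Z) = ((Z² + Z*Z) + 7)/2 = ((Z² + Z²) + 7)/2 = (2*Z² + 7)/2 = (7 + 2*Z²)/2 = 7/2 + Z²)
b = -1810998 (b = -2 + ((-1652913 - 112107) - 45976) = -2 + (-1765020 - 45976) = -2 - 1810996 = -1810998)
b - q(s(22)) = -1810998 - (-1)*(7/2 + 22²) = -1810998 - (-1)*(7/2 + 484) = -1810998 - (-1)*975/2 = -1810998 - 1*(-975/2) = -1810998 + 975/2 = -3621021/2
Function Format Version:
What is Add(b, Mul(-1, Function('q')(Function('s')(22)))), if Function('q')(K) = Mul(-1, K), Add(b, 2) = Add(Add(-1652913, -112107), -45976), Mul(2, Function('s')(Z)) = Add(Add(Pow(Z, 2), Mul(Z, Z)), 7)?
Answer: Rational(-3621021, 2) ≈ -1.8105e+6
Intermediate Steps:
Function('s')(Z) = Add(Rational(7, 2), Pow(Z, 2)) (Function('s')(Z) = Mul(Rational(1, 2), Add(Add(Pow(Z, 2), Mul(Z, Z)), 7)) = Mul(Rational(1, 2), Add(Add(Pow(Z, 2), Pow(Z, 2)), 7)) = Mul(Rational(1, 2), Add(Mul(2, Pow(Z, 2)), 7)) = Mul(Rational(1, 2), Add(7, Mul(2, Pow(Z, 2)))) = Add(Rational(7, 2), Pow(Z, 2)))
b = -1810998 (b = Add(-2, Add(Add(-1652913, -112107), -45976)) = Add(-2, Add(-1765020, -45976)) = Add(-2, -1810996) = -1810998)
Add(b, Mul(-1, Function('q')(Function('s')(22)))) = Add(-1810998, Mul(-1, Mul(-1, Add(Rational(7, 2), Pow(22, 2))))) = Add(-1810998, Mul(-1, Mul(-1, Add(Rational(7, 2), 484)))) = Add(-1810998, Mul(-1, Mul(-1, Rational(975, 2)))) = Add(-1810998, Mul(-1, Rational(-975, 2))) = Add(-1810998, Rational(975, 2)) = Rational(-3621021, 2)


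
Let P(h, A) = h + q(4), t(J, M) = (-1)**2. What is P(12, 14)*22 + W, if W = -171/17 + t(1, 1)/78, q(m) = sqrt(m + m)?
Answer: 336743/1326 + 44*sqrt(2) ≈ 316.18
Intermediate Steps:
q(m) = sqrt(2)*sqrt(m) (q(m) = sqrt(2*m) = sqrt(2)*sqrt(m))
t(J, M) = 1
P(h, A) = h + 2*sqrt(2) (P(h, A) = h + sqrt(2)*sqrt(4) = h + sqrt(2)*2 = h + 2*sqrt(2))
W = -13321/1326 (W = -171/17 + 1/78 = -13321/1326 ≈ -10.046)
P(12, 14)*22 + W = (12 + 2*sqrt(2))*22 - 13321/1326 = (264 + 44*sqrt(2)) - 13321/1326 = 336743/1326 + 44*sqrt(2)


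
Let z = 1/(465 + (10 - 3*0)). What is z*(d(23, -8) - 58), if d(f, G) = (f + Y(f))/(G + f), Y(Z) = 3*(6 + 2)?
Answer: -823/7125 ≈ -0.11551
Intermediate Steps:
Y(Z) = 24 (Y(Z) = 3*8 = 24)
d(f, G) = (24 + f)/(G + f) (d(f, G) = (f + 24)/(G + f) = (24 + f)/(G + f))
z = 1/475 (z = 1/(465 + (10 + 0)) = 1/(465 + 10) = 1/475 ≈ 0.0021053)
z*(d(23, -8) - 58) = ((24 + 23)/(-8 + 23) - 58)/475 = (47/15 - 58)/475 = (1/475)*(-823/15) = -823/7125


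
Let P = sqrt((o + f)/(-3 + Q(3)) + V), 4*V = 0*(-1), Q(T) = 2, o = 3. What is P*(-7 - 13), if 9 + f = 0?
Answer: -20*sqrt(6) ≈ -48.990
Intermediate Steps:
f = -9 (f = -9 + 0 = -9)
V = 0 (V = (0*(-1))/4 = (1/4)*0 = 0)
P = sqrt(6) (P = sqrt((3 - 9)/(-3 + 2) + 0) = sqrt(-6/(-1) + 0) = sqrt(-6*(-1) + 0) = sqrt(6 + 0) = sqrt(6) ≈ 2.4495)
P*(-7 - 13) = sqrt(6)*(-7 - 13) = sqrt(6)*(-20) = -20*sqrt(6)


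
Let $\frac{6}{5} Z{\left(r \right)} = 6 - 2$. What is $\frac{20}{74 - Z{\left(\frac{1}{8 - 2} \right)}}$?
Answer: $\frac{15}{53} \approx 0.28302$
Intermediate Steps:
$Z{\left(r \right)} = \frac{10}{3}$ ($Z{\left(r \right)} = \frac{5 \left(6 - 2\right)}{6} = \frac{5}{6} \cdot 4 = \frac{10}{3}$)
$\frac{20}{74 - Z{\left(\frac{1}{8 - 2} \right)}} = \frac{20}{74 - \frac{10}{3}} = \frac{20}{\frac{212}{3}} = 20 \cdot \frac{3}{212} = \frac{15}{53}$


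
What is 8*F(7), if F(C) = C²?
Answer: 392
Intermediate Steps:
8*F(7) = 8*7² = 8*49 = 392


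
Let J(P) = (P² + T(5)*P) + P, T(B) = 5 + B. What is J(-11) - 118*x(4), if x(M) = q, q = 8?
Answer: -944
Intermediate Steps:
x(M) = 8
J(P) = P² + 11*P (J(P) = (P² + (5 + 5)*P) + P = (P² + 10*P) + P = P² + 11*P)
J(-11) - 118*x(4) = -11*(11 - 11) - 118*8 = -11*0 - 944 = 0 - 944 = -944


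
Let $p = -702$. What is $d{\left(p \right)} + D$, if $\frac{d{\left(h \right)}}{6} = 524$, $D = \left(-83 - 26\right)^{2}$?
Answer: $15025$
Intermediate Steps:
$D = 11881$ ($D = \left(-109\right)^{2} = 11881$)
$d{\left(h \right)} = 3144$ ($d{\left(h \right)} = 6 \cdot 524 = 3144$)
$d{\left(p \right)} + D = 3144 + 11881 = 15025$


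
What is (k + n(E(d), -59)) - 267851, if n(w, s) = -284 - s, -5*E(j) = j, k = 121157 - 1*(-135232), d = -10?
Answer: -11687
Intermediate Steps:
k = 256389 (k = 121157 + 135232 = 256389)
E(j) = -j/5
(k + n(E(d), -59)) - 267851 = (256389 + (-284 - 1*(-59))) - 267851 = (256389 + (-284 + 59)) - 267851 = (256389 - 225) - 267851 = 256164 - 267851 = -11687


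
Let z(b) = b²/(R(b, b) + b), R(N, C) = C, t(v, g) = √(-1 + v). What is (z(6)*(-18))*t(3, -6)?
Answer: -54*√2 ≈ -76.368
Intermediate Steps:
z(b) = b/2 (z(b) = b²/(b + b) = b²/((2*b)) = (1/(2*b))*b² = b/2)
(z(6)*(-18))*t(3, -6) = (((½)*6)*(-18))*√(-1 + 3) = (3*(-18))*√2 = -54*√2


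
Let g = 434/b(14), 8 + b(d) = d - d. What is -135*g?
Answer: 29295/4 ≈ 7323.8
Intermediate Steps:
b(d) = -8 (b(d) = -8 + (d - d) = -8 + 0 = -8)
g = -217/4 (g = 434/(-8) = 434*(-⅛) = -217/4 ≈ -54.250)
-135*g = -135*(-217/4) = 29295/4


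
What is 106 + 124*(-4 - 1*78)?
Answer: -10062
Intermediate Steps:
106 + 124*(-4 - 1*78) = 106 + 124*(-4 - 78) = 106 + 124*(-82) = 106 - 10168 = -10062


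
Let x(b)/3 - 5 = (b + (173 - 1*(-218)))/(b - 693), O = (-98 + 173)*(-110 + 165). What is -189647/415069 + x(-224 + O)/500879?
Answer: -76175810782645/166735275212102 ≈ -0.45687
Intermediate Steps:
O = 4125 (O = 75*55 = 4125)
x(b) = 15 + 3*(391 + b)/(-693 + b) (x(b) = 15 + 3*((b + (173 - 1*(-218)))/(b - 693)) = 15 + 3*((b + (173 + 218))/(-693 + b)) = 15 + 3*((b + 391)/(-693 + b)) = 15 + 3*((391 + b)/(-693 + b)) = 15 + 3*(391 + b)/(-693 + b))
-189647/415069 + x(-224 + O)/500879 = -189647/415069 + (6*(-1537 + 3*(-224 + 4125))/(-693 + (-224 + 4125)))/500879 = -189647*1/415069 + (6*(-1537 + 3*3901)/(-693 + 3901))*(1/500879) = -189647/415069 + (6*(-1537 + 11703)/3208)*(1/500879) = -189647/415069 + (6*(1/3208)*10166)*(1/500879) = -189647/415069 + (15249/802)*(1/500879) = -189647/415069 + 15249/401704958 = -76175810782645/166735275212102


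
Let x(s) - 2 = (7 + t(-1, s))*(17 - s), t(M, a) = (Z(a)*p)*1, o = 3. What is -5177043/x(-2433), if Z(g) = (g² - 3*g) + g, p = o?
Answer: -5177043/43544026402 ≈ -0.00011889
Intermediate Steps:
p = 3
Z(g) = g² - 2*g
t(M, a) = 3*a*(-2 + a) (t(M, a) = ((a*(-2 + a))*3)*1 = (3*a*(-2 + a))*1 = 3*a*(-2 + a))
x(s) = 2 + (7 + 3*s*(-2 + s))*(17 - s)
-5177043/x(-2433) = -5177043/(121 - 109*(-2433) - 3*(-2433)³ + 57*(-2433)²) = -5177043/(121 + 265197 - 3*(-14402116737) + 57*5919489) = -5177043/(121 + 265197 + 43206350211 + 337410873) = -5177043/43544026402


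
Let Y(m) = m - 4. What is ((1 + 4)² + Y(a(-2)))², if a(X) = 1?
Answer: 484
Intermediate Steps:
Y(m) = -4 + m
((1 + 4)² + Y(a(-2)))² = ((1 + 4)² + (-4 + 1))² = (5² - 3)² = (25 - 3)² = 22² = 484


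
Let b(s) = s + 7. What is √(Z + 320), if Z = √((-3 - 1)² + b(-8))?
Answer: √(320 + √15) ≈ 17.996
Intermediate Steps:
b(s) = 7 + s
Z = √15 (Z = √((-3 - 1)² + (7 - 8)) = √((-4)² - 1) = √(16 - 1) = √15 ≈ 3.8730)
√(Z + 320) = √(√15 + 320) = √(320 + √15)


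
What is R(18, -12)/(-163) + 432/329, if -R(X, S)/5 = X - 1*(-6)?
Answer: 109896/53627 ≈ 2.0493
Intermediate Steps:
R(X, S) = -30 - 5*X (R(X, S) = -5*(X - 1*(-6)) = -5*(X + 6) = -5*(6 + X) = -30 - 5*X)
R(18, -12)/(-163) + 432/329 = (-30 - 5*18)/(-163) + 432/329 = (-30 - 90)*(-1/163) + 432*(1/329) = -120*(-1/163) + 432/329 = 120/163 + 432/329 = 109896/53627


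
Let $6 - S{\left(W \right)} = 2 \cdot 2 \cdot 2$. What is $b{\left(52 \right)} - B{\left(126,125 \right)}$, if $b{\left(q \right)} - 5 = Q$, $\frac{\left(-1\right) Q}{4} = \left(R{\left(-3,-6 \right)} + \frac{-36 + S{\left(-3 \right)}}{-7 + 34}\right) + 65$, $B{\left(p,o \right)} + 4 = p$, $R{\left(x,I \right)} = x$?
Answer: $- \frac{9703}{27} \approx -359.37$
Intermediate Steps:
$S{\left(W \right)} = -2$ ($S{\left(W \right)} = 6 - 2 \cdot 2 \cdot 2 = 6 - 4 \cdot 2 = 6 - 8 = -2$)
$B{\left(p,o \right)} = -4 + p$
$Q = - \frac{6544}{27}$ ($Q = - 4 \left(\left(-3 + \frac{-36 - 2}{-7 + 34}\right) + 65\right) = - 4 \left(\left(-3 - \frac{38}{27}\right) + 65\right) = - 4 \left(- \frac{119}{27} + 65\right) = \left(-4\right) \frac{1636}{27} = - \frac{6544}{27} \approx -242.37$)
$b{\left(q \right)} = - \frac{6409}{27}$ ($b{\left(q \right)} = 5 - \frac{6544}{27} = - \frac{6409}{27}$)
$b{\left(52 \right)} - B{\left(126,125 \right)} = - \frac{6409}{27} - \left(-4 + 126\right) = - \frac{6409}{27} - 122 = - \frac{9703}{27}$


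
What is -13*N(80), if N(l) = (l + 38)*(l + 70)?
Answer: -230100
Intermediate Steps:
N(l) = (38 + l)*(70 + l)
-13*N(80) = -13*(2660 + 80² + 108*80) = -13*(2660 + 6400 + 8640) = -13*17700 = -230100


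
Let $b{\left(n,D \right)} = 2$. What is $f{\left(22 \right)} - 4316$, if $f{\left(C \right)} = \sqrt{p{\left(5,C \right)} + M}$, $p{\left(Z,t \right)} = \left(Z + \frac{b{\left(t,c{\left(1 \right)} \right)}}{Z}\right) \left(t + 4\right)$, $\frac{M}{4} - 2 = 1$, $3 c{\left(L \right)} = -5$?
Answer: $-4316 + \frac{\sqrt{3810}}{5} \approx -4303.7$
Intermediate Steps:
$c{\left(L \right)} = - \frac{5}{3}$ ($c{\left(L \right)} = \frac{1}{3} \left(-5\right) = - \frac{5}{3}$)
$M = 12$ ($M = 8 + 4 \cdot 1 = 8 + 4 = 12$)
$p{\left(Z,t \right)} = \left(4 + t\right) \left(Z + \frac{2}{Z}\right)$ ($p{\left(Z,t \right)} = \left(Z + \frac{2}{Z}\right) \left(t + 4\right) = \left(Z + \frac{2}{Z}\right) \left(4 + t\right) = \left(4 + t\right) \left(Z + \frac{2}{Z}\right)$)
$f{\left(C \right)} = \sqrt{\frac{168}{5} + \frac{27 C}{5}}$ ($f{\left(C \right)} = \sqrt{\frac{8 + 2 C + 5^{2} \left(4 + C\right)}{5} + 12} = \sqrt{\frac{8 + 2 C + 25 \left(4 + C\right)}{5} + 12} = \sqrt{\frac{8 + 2 C + \left(100 + 25 C\right)}{5} + 12} = \sqrt{\frac{108 + 27 C}{5} + 12} = \sqrt{\left(\frac{108}{5} + \frac{27 C}{5}\right) + 12} = \sqrt{\frac{168}{5} + \frac{27 C}{5}}$)
$f{\left(22 \right)} - 4316 = \frac{\sqrt{840 + 135 \cdot 22}}{5} - 4316 = \frac{\sqrt{840 + 2970}}{5} - 4316 = \frac{\sqrt{3810}}{5} - 4316 = -4316 + \frac{\sqrt{3810}}{5}$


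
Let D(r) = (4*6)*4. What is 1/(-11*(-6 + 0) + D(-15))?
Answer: 1/162 ≈ 0.0061728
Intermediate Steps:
D(r) = 96 (D(r) = 24*4 = 96)
1/(-11*(-6 + 0) + D(-15)) = 1/(-11*(-6 + 0) + 96) = 1/(-11*(-6) + 96) = 1/(66 + 96) = 1/162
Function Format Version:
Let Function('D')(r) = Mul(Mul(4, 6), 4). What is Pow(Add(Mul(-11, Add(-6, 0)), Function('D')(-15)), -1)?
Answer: Rational(1, 162) ≈ 0.0061728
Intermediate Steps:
Function('D')(r) = 96 (Function('D')(r) = Mul(24, 4) = 96)
Pow(Add(Mul(-11, Add(-6, 0)), Function('D')(-15)), -1) = Pow(Add(Mul(-11, Add(-6, 0)), 96), -1) = Pow(Add(Mul(-11, -6), 96), -1) = Pow(Add(66, 96), -1) = Pow(162, -1) = Rational(1, 162)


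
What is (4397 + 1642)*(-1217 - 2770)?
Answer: -24077493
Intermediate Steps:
(4397 + 1642)*(-1217 - 2770) = 6039*(-3987) = -24077493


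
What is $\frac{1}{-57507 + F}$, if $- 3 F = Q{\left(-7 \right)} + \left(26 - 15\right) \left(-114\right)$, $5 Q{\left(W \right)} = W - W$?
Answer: $- \frac{1}{57089} \approx -1.7517 \cdot 10^{-5}$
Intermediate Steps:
$Q{\left(W \right)} = 0$ ($Q{\left(W \right)} = \frac{W - W}{5} = \frac{1}{5} \cdot 0 = 0$)
$F = 418$ ($F = - \frac{0 + \left(26 - 15\right) \left(-114\right)}{3} = - \frac{0 + 11 \left(-114\right)}{3} = - \frac{0 - 1254}{3} = \left(- \frac{1}{3}\right) \left(-1254\right) = 418$)
$\frac{1}{-57507 + F} = \frac{1}{-57507 + 418} = \frac{1}{-57089} = - \frac{1}{57089}$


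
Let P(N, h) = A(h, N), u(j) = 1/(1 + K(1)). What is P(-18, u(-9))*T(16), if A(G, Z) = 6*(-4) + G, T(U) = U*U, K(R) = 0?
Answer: -5888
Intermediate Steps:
T(U) = U²
A(G, Z) = -24 + G
u(j) = 1 (u(j) = 1/(1 + 0) = 1/1 = 1)
P(N, h) = -24 + h
P(-18, u(-9))*T(16) = (-24 + 1)*16² = -23*256 = -5888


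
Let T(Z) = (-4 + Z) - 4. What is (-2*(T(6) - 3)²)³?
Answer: -125000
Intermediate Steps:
T(Z) = -8 + Z
(-2*(T(6) - 3)²)³ = (-2*((-8 + 6) - 3)²)³ = (-2*(-2 - 3)²)³ = (-2*(-5)²)³ = (-2*25)³ = (-50)³ = -125000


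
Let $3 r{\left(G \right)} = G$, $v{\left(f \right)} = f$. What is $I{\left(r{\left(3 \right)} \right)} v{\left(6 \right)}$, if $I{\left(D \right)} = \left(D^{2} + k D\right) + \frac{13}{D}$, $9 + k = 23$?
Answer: $168$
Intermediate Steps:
$k = 14$ ($k = -9 + 23 = 14$)
$r{\left(G \right)} = \frac{G}{3}$
$I{\left(D \right)} = D^{2} + \frac{13}{D} + 14 D$ ($I{\left(D \right)} = \left(D^{2} + 14 D\right) + \frac{13}{D} = D^{2} + \frac{13}{D} + 14 D$)
$I{\left(r{\left(3 \right)} \right)} v{\left(6 \right)} = \frac{13 + \left(\frac{1}{3} \cdot 3\right)^{2} \left(14 + \frac{1}{3} \cdot 3\right)}{\frac{1}{3} \cdot 3} \cdot 6 = \frac{13 + 1^{2} \left(14 + 1\right)}{1} \cdot 6 = 1 \left(13 + 1 \cdot 15\right) 6 = 1 \left(13 + 15\right) 6 = 1 \cdot 28 \cdot 6 = 28 \cdot 6 = 168$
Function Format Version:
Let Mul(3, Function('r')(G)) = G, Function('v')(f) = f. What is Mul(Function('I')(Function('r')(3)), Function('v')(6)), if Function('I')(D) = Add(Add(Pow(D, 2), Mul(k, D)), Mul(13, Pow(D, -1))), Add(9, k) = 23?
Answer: 168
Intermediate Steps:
k = 14 (k = Add(-9, 23) = 14)
Function('r')(G) = Mul(Rational(1, 3), G)
Function('I')(D) = Add(Pow(D, 2), Mul(13, Pow(D, -1)), Mul(14, D)) (Function('I')(D) = Add(Add(Pow(D, 2), Mul(14, D)), Mul(13, Pow(D, -1))) = Add(Pow(D, 2), Mul(13, Pow(D, -1)), Mul(14, D)))
Mul(Function('I')(Function('r')(3)), Function('v')(6)) = Mul(Mul(Pow(Mul(Rational(1, 3), 3), -1), Add(13, Mul(Pow(Mul(Rational(1, 3), 3), 2), Add(14, Mul(Rational(1, 3), 3))))), 6) = Mul(Mul(Pow(1, -1), Add(13, Mul(Pow(1, 2), Add(14, 1)))), 6) = Mul(Mul(1, Add(13, Mul(1, 15))), 6) = Mul(Mul(1, Add(13, 15)), 6) = Mul(Mul(1, 28), 6) = Mul(28, 6) = 168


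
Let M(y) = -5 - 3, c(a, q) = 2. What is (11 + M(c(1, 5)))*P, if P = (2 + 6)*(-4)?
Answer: -96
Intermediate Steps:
P = -32 (P = 8*(-4) = -32)
M(y) = -8
(11 + M(c(1, 5)))*P = (11 - 8)*(-32) = 3*(-32) = -96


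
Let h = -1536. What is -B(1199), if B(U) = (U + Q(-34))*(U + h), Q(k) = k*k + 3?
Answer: 794646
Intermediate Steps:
Q(k) = 3 + k² (Q(k) = k² + 3 = 3 + k²)
B(U) = (-1536 + U)*(1159 + U) (B(U) = (U + (3 + (-34)²))*(U - 1536) = (U + (3 + 1156))*(-1536 + U) = (U + 1159)*(-1536 + U) = (1159 + U)*(-1536 + U) = (-1536 + U)*(1159 + U))
-B(1199) = -(-1780224 + 1199² - 377*1199) = -(-1780224 + 1437601 - 452023) = -1*(-794646) = 794646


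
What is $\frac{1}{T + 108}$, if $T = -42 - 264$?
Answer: $- \frac{1}{198} \approx -0.0050505$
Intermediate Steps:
$T = -306$
$\frac{1}{T + 108} = \frac{1}{-306 + 108} = \frac{1}{-198} = - \frac{1}{198}$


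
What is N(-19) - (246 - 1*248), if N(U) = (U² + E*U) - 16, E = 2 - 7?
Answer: 442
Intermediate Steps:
E = -5
N(U) = -16 + U² - 5*U (N(U) = (U² - 5*U) - 16 = -16 + U² - 5*U)
N(-19) - (246 - 1*248) = (-16 + (-19)² - 5*(-19)) - (246 - 1*248) = (-16 + 361 + 95) - (246 - 248) = 440 - 1*(-2) = 440 + 2 = 442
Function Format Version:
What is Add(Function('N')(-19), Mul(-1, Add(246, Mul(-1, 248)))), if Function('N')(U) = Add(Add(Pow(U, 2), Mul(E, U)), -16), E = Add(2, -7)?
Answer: 442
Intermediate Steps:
E = -5
Function('N')(U) = Add(-16, Pow(U, 2), Mul(-5, U)) (Function('N')(U) = Add(Add(Pow(U, 2), Mul(-5, U)), -16) = Add(-16, Pow(U, 2), Mul(-5, U)))
Add(Function('N')(-19), Mul(-1, Add(246, Mul(-1, 248)))) = Add(Add(-16, Pow(-19, 2), Mul(-5, -19)), Mul(-1, Add(246, Mul(-1, 248)))) = Add(Add(-16, 361, 95), Mul(-1, Add(246, -248))) = Add(440, Mul(-1, -2)) = Add(440, 2) = 442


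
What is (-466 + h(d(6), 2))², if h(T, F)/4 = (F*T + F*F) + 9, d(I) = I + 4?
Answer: 111556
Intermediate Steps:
d(I) = 4 + I
h(T, F) = 36 + 4*F² + 4*F*T (h(T, F) = 4*((F*T + F*F) + 9) = 4*((F*T + F²) + 9) = 4*((F² + F*T) + 9) = 4*(9 + F² + F*T) = 36 + 4*F² + 4*F*T)
(-466 + h(d(6), 2))² = (-466 + (36 + 4*2² + 4*2*(4 + 6)))² = (-466 + (36 + 4*4 + 4*2*10))² = (-466 + (36 + 16 + 80))² = (-466 + 132)² = (-334)² = 111556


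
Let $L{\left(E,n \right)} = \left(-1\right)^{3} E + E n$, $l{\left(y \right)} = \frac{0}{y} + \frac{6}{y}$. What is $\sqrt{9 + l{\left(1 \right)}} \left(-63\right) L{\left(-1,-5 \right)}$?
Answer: $- 378 \sqrt{15} \approx -1464.0$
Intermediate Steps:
$l{\left(y \right)} = \frac{6}{y}$ ($l{\left(y \right)} = 0 + \frac{6}{y} = \frac{6}{y}$)
$L{\left(E,n \right)} = - E + E n$
$\sqrt{9 + l{\left(1 \right)}} \left(-63\right) L{\left(-1,-5 \right)} = \sqrt{9 + \frac{6}{1}} \left(-63\right) \left(- (-1 - 5)\right) = \sqrt{9 + 6 \cdot 1} \left(-63\right) \left(\left(-1\right) \left(-6\right)\right) = \sqrt{9 + 6} \left(-63\right) 6 = \sqrt{15} \left(-63\right) 6 = - 63 \sqrt{15} \cdot 6 = - 378 \sqrt{15}$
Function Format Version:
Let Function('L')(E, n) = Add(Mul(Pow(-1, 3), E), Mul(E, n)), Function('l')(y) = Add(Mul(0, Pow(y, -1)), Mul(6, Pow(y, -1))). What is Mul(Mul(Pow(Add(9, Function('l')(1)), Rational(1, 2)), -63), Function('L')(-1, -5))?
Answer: Mul(-378, Pow(15, Rational(1, 2))) ≈ -1464.0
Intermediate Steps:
Function('l')(y) = Mul(6, Pow(y, -1)) (Function('l')(y) = Add(0, Mul(6, Pow(y, -1))) = Mul(6, Pow(y, -1)))
Function('L')(E, n) = Add(Mul(-1, E), Mul(E, n))
Mul(Mul(Pow(Add(9, Function('l')(1)), Rational(1, 2)), -63), Function('L')(-1, -5)) = Mul(Mul(Pow(Add(9, Mul(6, Pow(1, -1))), Rational(1, 2)), -63), Mul(-1, Add(-1, -5))) = Mul(Mul(Pow(Add(9, Mul(6, 1)), Rational(1, 2)), -63), Mul(-1, -6)) = Mul(Mul(Pow(Add(9, 6), Rational(1, 2)), -63), 6) = Mul(Mul(Pow(15, Rational(1, 2)), -63), 6) = Mul(Mul(-63, Pow(15, Rational(1, 2))), 6) = Mul(-378, Pow(15, Rational(1, 2)))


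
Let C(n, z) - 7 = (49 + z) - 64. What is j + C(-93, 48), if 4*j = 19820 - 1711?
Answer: 18269/4 ≈ 4567.3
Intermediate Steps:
C(n, z) = -8 + z (C(n, z) = 7 + ((49 + z) - 64) = 7 + (-15 + z) = -8 + z)
j = 18109/4 (j = (19820 - 1711)/4 = (¼)*18109 = 18109/4 ≈ 4527.3)
j + C(-93, 48) = 18109/4 + (-8 + 48) = 18109/4 + 40 = 18269/4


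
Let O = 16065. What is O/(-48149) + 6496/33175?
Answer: -220180471/1597343075 ≈ -0.13784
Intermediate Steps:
O/(-48149) + 6496/33175 = 16065/(-48149) + 6496/33175 = 16065*(-1/48149) + 6496*(1/33175) = -16065/48149 + 6496/33175 = -220180471/1597343075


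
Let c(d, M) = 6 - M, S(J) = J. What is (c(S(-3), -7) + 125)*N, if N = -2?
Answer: -276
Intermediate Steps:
(c(S(-3), -7) + 125)*N = ((6 - 1*(-7)) + 125)*(-2) = ((6 + 7) + 125)*(-2) = (13 + 125)*(-2) = 138*(-2) = -276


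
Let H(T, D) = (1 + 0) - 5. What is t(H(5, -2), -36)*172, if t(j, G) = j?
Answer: -688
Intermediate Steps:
H(T, D) = -4 (H(T, D) = 1 - 5 = -4)
t(H(5, -2), -36)*172 = -4*172 = -688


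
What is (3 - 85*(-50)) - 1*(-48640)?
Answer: 52893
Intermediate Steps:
(3 - 85*(-50)) - 1*(-48640) = (3 + 4250) + 48640 = 4253 + 48640 = 52893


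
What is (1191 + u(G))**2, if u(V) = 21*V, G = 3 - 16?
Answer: 842724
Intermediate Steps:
G = -13
(1191 + u(G))**2 = (1191 + 21*(-13))**2 = (1191 - 273)**2 = 918**2 = 842724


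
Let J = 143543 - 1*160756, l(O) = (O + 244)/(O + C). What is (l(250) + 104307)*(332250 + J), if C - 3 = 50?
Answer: 9956906629055/303 ≈ 3.2861e+10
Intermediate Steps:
C = 53 (C = 3 + 50 = 53)
l(O) = (244 + O)/(53 + O) (l(O) = (O + 244)/(O + 53) = (244 + O)/(53 + O))
J = -17213 (J = 143543 - 160756 = -17213)
(l(250) + 104307)*(332250 + J) = ((244 + 250)/(53 + 250) + 104307)*(332250 - 17213) = (494/303 + 104307)*315037 = (31605515/303)*315037 = 9956906629055/303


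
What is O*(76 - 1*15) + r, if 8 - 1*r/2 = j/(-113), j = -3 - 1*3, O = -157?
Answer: -1080405/113 ≈ -9561.1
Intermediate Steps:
j = -6 (j = -3 - 3 = -6)
r = 1796/113 (r = 16 - (-12)/(-113) = 16 - (-12)*(-1)/113 = 16 - 2*6/113 = 16 - 12/113 = 1796/113 ≈ 15.894)
O*(76 - 1*15) + r = -157*(76 - 1*15) + 1796/113 = -157*(76 - 15) + 1796/113 = -157*61 + 1796/113 = -9577 + 1796/113 = -1080405/113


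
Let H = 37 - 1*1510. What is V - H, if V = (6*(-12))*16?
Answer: 321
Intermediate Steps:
H = -1473 (H = 37 - 1510 = -1473)
V = -1152 (V = -72*16 = -1152)
V - H = -1152 - 1*(-1473) = -1152 + 1473 = 321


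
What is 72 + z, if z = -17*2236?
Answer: -37940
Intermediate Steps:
z = -38012
72 + z = 72 - 38012 = -37940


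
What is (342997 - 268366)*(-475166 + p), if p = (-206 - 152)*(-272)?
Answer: -28194845490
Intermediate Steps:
p = 97376 (p = -358*(-272) = 97376)
(342997 - 268366)*(-475166 + p) = (342997 - 268366)*(-475166 + 97376) = 74631*(-377790) = -28194845490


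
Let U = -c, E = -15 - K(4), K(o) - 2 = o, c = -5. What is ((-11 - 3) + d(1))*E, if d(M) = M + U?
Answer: 168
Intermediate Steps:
K(o) = 2 + o
E = -21 (E = -15 - (2 + 4) = -15 - 1*6 = -15 - 6 = -21)
U = 5 (U = -1*(-5) = 5)
d(M) = 5 + M (d(M) = M + 5 = 5 + M)
((-11 - 3) + d(1))*E = ((-11 - 3) + (5 + 1))*(-21) = (-14 + 6)*(-21) = -8*(-21) = 168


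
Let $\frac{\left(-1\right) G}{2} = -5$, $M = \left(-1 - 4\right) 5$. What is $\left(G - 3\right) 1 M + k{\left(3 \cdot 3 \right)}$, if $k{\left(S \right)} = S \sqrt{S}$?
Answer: $-148$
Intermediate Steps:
$M = -25$ ($M = \left(-5\right) 5 = -25$)
$G = 10$ ($G = \left(-2\right) \left(-5\right) = 10$)
$k{\left(S \right)} = S^{\frac{3}{2}}$
$\left(G - 3\right) 1 M + k{\left(3 \cdot 3 \right)} = \left(10 - 3\right) 1 \left(-25\right) + \left(3 \cdot 3\right)^{\frac{3}{2}} = 7 \cdot 1 \left(-25\right) + 9^{\frac{3}{2}} = 7 \left(-25\right) + 27 = -175 + 27 = -148$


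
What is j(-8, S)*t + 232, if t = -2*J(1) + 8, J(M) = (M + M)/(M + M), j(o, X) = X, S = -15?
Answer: 142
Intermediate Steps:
J(M) = 1 (J(M) = (2*M)/((2*M)) = (2*M)*(1/(2*M)) = 1)
t = 6 (t = -2*1 + 8 = -2 + 8 = 6)
j(-8, S)*t + 232 = -15*6 + 232 = -90 + 232 = 142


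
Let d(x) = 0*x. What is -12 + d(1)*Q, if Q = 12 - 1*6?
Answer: -12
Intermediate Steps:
d(x) = 0
Q = 6 (Q = 12 - 6 = 6)
-12 + d(1)*Q = -12 + 0*6 = -12 + 0 = -12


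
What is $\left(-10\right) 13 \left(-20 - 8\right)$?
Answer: $3640$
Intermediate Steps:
$\left(-10\right) 13 \left(-20 - 8\right) = - 130 \left(-20 - 8\right) = \left(-130\right) \left(-28\right) = 3640$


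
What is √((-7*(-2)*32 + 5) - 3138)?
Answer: I*√2685 ≈ 51.817*I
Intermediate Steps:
√((-7*(-2)*32 + 5) - 3138) = √((14*32 + 5) - 3138) = √((448 + 5) - 3138) = √(453 - 3138) = √(-2685) = I*√2685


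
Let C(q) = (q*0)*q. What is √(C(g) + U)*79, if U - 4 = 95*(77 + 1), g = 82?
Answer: 79*√7414 ≈ 6802.3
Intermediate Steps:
U = 7414 (U = 4 + 95*(77 + 1) = 4 + 95*78 = 4 + 7410 = 7414)
C(q) = 0 (C(q) = 0*q = 0)
√(C(g) + U)*79 = √(0 + 7414)*79 = √7414*79 = 79*√7414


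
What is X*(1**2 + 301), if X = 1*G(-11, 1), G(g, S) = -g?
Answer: 3322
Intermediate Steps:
X = 11 (X = 1*(-1*(-11)) = 1*11 = 11)
X*(1**2 + 301) = 11*(1**2 + 301) = 11*(1 + 301) = 11*302 = 3322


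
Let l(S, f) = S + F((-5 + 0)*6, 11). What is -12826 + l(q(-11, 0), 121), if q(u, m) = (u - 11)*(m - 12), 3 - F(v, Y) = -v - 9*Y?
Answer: -12490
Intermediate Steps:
F(v, Y) = 3 + v + 9*Y (F(v, Y) = 3 - (-v - 9*Y) = 3 + (v + 9*Y) = 3 + v + 9*Y)
q(u, m) = (-12 + m)*(-11 + u) (q(u, m) = (-11 + u)*(-12 + m) = (-12 + m)*(-11 + u))
l(S, f) = 72 + S (l(S, f) = S + (3 + (-5 + 0)*6 + 9*11) = S + (3 - 5*6 + 99) = S + (3 - 30 + 99) = S + 72 = 72 + S)
-12826 + l(q(-11, 0), 121) = -12826 + (72 + (132 - 12*(-11) - 11*0 + 0*(-11))) = -12826 + (72 + (132 + 132 + 0 + 0)) = -12826 + (72 + 264) = -12826 + 336 = -12490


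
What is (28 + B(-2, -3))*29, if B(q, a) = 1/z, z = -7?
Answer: 5655/7 ≈ 807.86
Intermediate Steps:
B(q, a) = -1/7 (B(q, a) = 1/(-7) = -1/7)
(28 + B(-2, -3))*29 = (28 - 1/7)*29 = (195/7)*29 = 5655/7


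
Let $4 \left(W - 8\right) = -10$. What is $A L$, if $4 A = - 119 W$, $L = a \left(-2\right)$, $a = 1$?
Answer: $\frac{1309}{4} \approx 327.25$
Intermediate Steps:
$W = \frac{11}{2}$ ($W = 8 + \frac{1}{4} \left(-10\right) = 8 - \frac{5}{2} = \frac{11}{2} \approx 5.5$)
$L = -2$ ($L = 1 \left(-2\right) = -2$)
$A = - \frac{1309}{8}$ ($A = \frac{\left(-119\right) \frac{11}{2}}{4} = \frac{1}{4} \left(- \frac{1309}{2}\right) = - \frac{1309}{8} \approx -163.63$)
$A L = \left(- \frac{1309}{8}\right) \left(-2\right) = \frac{1309}{4}$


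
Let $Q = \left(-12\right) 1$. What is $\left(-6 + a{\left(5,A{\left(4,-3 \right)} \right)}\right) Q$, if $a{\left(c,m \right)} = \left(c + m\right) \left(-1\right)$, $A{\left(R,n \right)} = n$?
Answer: $96$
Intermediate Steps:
$Q = -12$
$a{\left(c,m \right)} = - c - m$
$\left(-6 + a{\left(5,A{\left(4,-3 \right)} \right)}\right) Q = \left(-6 - 2\right) \left(-12\right) = \left(-8\right) \left(-12\right) = 96$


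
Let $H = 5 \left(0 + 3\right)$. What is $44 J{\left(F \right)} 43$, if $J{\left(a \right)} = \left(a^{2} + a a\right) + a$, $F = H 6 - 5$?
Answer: $27500220$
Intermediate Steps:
$H = 15$ ($H = 5 \cdot 3 = 15$)
$F = 85$ ($F = 15 \cdot 6 - 5 = 90 - 5 = 85$)
$J{\left(a \right)} = a + 2 a^{2}$ ($J{\left(a \right)} = \left(a^{2} + a^{2}\right) + a = 2 a^{2} + a = a + 2 a^{2}$)
$44 J{\left(F \right)} 43 = 44 \cdot 85 \left(1 + 2 \cdot 85\right) 43 = 44 \cdot 85 \left(1 + 170\right) 43 = 44 \cdot 85 \cdot 171 \cdot 43 = 44 \cdot 14535 \cdot 43 = 639540 \cdot 43 = 27500220$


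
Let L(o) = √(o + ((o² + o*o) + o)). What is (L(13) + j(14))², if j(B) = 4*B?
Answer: 3500 + 224*√91 ≈ 5636.8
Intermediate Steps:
L(o) = √(2*o + 2*o²) (L(o) = √(o + ((o² + o²) + o)) = √(o + (2*o² + o)) = √(o + (o + 2*o²)) = √(2*o + 2*o²))
(L(13) + j(14))² = (√2*√(13*(1 + 13)) + 4*14)² = (√2*√(13*14) + 56)² = (√2*√182 + 56)² = (2*√91 + 56)² = (56 + 2*√91)²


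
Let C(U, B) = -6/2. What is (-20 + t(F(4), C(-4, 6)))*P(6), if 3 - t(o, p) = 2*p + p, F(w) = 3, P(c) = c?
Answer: -48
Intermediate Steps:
C(U, B) = -3 (C(U, B) = -6/2 = -2*3/2 = -3)
t(o, p) = 3 - 3*p (t(o, p) = 3 - (2*p + p) = 3 - 3*p)
(-20 + t(F(4), C(-4, 6)))*P(6) = (-20 + (3 - 3*(-3)))*6 = (-20 + (3 + 9))*6 = (-20 + 12)*6 = -8*6 = -48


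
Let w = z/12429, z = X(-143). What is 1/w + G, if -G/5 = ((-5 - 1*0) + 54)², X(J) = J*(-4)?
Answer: -6854431/572 ≈ -11983.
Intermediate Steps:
X(J) = -4*J
z = 572 (z = -4*(-143) = 572)
w = 572/12429 ≈ 0.046021
G = -12005 (G = -5*((-5 - 1*0) + 54)² = -5*((-5 + 0) + 54)² = -5*(-5 + 54)² = -5*49² = -5*2401 = -12005)
1/w + G = 1/(572/12429) - 12005 = 12429/572 - 12005 = -6854431/572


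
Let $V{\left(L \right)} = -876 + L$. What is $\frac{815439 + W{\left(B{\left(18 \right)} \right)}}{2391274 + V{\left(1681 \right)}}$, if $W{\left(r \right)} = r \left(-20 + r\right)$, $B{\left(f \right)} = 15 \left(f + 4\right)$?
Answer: $\frac{917739}{2392079} \approx 0.38366$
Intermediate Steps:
$B{\left(f \right)} = 60 + 15 f$ ($B{\left(f \right)} = 15 \left(4 + f\right) = 60 + 15 f$)
$\frac{815439 + W{\left(B{\left(18 \right)} \right)}}{2391274 + V{\left(1681 \right)}} = \frac{815439 + \left(60 + 15 \cdot 18\right) \left(-20 + \left(60 + 15 \cdot 18\right)\right)}{2391274 + \left(-876 + 1681\right)} = \frac{815439 + \left(60 + 270\right) \left(-20 + \left(60 + 270\right)\right)}{2391274 + 805} = \frac{815439 + 330 \left(-20 + 330\right)}{2392079} = \left(815439 + 330 \cdot 310\right) \frac{1}{2392079} = \left(815439 + 102300\right) \frac{1}{2392079} = 917739 \cdot \frac{1}{2392079} = \frac{917739}{2392079}$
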